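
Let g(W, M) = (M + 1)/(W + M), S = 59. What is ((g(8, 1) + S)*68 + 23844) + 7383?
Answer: 317287/9 ≈ 35254.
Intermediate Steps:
g(W, M) = (1 + M)/(M + W)
((g(8, 1) + S)*68 + 23844) + 7383 = (((1 + 1)/(1 + 8) + 59)*68 + 23844) + 7383 = ((2/9 + 59)*68 + 23844) + 7383 = ((533/9)*68 + 23844) + 7383 = (36244/9 + 23844) + 7383 = 250840/9 + 7383 = 317287/9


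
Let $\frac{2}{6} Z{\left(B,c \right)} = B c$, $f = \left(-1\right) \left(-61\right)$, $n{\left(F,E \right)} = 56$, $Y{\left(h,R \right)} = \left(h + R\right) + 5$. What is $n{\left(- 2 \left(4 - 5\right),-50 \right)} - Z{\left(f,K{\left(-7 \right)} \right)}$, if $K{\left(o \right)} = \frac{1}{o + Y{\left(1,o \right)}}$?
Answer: $\frac{631}{8} \approx 78.875$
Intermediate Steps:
$Y{\left(h,R \right)} = 5 + R + h$ ($Y{\left(h,R \right)} = \left(R + h\right) + 5 = 5 + R + h$)
$K{\left(o \right)} = \frac{1}{6 + 2 o}$ ($K{\left(o \right)} = \frac{1}{o + \left(5 + o + 1\right)} = \frac{1}{o + \left(6 + o\right)} = \frac{1}{6 + 2 o}$)
$f = 61$
$Z{\left(B,c \right)} = 3 B c$
$n{\left(- 2 \left(4 - 5\right),-50 \right)} - Z{\left(f,K{\left(-7 \right)} \right)} = 56 - 3 \cdot 61 \frac{1}{2 \left(3 - 7\right)} = 56 - 3 \cdot 61 \frac{1}{2 \left(-4\right)} = 56 - 3 \cdot 61 \cdot \frac{1}{2} \left(- \frac{1}{4}\right) = 56 - 3 \cdot 61 \left(- \frac{1}{8}\right) = 56 - - \frac{183}{8} = 56 + \frac{183}{8} = \frac{631}{8}$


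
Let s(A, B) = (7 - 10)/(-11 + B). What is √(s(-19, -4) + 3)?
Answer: 4*√5/5 ≈ 1.7889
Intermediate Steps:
s(A, B) = -3/(-11 + B)
√(s(-19, -4) + 3) = √(-3/(-11 - 4) + 3) = √(-3/(-15) + 3) = √(-3*(-1/15) + 3) = √(⅕ + 3) = √(16/5) = 4*√5/5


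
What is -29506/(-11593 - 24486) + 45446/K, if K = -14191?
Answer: -1220926588/511997089 ≈ -2.3846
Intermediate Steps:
-29506/(-11593 - 24486) + 45446/K = -29506/(-11593 - 24486) + 45446/(-14191) = -29506/(-36079) + 45446*(-1/14191) = -29506*(-1/36079) - 45446/14191 = 29506/36079 - 45446/14191 = -1220926588/511997089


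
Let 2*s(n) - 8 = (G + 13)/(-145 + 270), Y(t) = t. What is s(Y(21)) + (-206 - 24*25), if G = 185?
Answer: -100151/125 ≈ -801.21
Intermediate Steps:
s(n) = 599/125 (s(n) = 4 + ((185 + 13)/(-145 + 270))/2 = 4 + (198/125)/2 = 4 + (198*(1/125))/2 = 4 + (½)*(198/125) = 4 + 99/125 = 599/125)
s(Y(21)) + (-206 - 24*25) = 599/125 + (-206 - 24*25) = 599/125 + (-206 - 600) = 599/125 - 806 = -100151/125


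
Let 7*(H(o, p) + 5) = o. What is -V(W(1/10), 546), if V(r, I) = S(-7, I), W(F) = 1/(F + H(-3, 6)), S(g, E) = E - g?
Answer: -553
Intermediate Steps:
H(o, p) = -5 + o/7
W(F) = 1/(-38/7 + F) (W(F) = 1/(F + (-5 + (1/7)*(-3))) = 1/(F + (-5 - 3/7)) = 1/(F - 38/7) = 1/(-38/7 + F))
V(r, I) = 7 + I (V(r, I) = I - 1*(-7) = I + 7 = 7 + I)
-V(W(1/10), 546) = -(7 + 546) = -1*553 = -553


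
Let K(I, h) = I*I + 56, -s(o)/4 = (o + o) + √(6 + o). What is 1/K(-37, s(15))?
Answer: 1/1425 ≈ 0.00070175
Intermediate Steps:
s(o) = -8*o - 4*√(6 + o) (s(o) = -4*((o + o) + √(6 + o)) = -4*(2*o + √(6 + o)) = -4*(√(6 + o) + 2*o) = -8*o - 4*√(6 + o))
K(I, h) = 56 + I² (K(I, h) = I² + 56 = 56 + I²)
1/K(-37, s(15)) = 1/(56 + (-37)²) = 1/(56 + 1369) = 1/1425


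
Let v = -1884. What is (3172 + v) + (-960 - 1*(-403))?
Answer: 731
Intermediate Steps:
(3172 + v) + (-960 - 1*(-403)) = (3172 - 1884) + (-960 - 1*(-403)) = 1288 + (-960 + 403) = 1288 - 557 = 731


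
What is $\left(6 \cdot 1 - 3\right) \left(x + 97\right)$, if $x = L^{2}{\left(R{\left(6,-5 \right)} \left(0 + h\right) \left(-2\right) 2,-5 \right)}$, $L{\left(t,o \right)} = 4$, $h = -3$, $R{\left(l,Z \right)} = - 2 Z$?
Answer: $339$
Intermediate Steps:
$x = 16$ ($x = 4^{2} = 16$)
$\left(6 \cdot 1 - 3\right) \left(x + 97\right) = \left(6 \cdot 1 - 3\right) \left(16 + 97\right) = \left(6 - 3\right) 113 = 3 \cdot 113 = 339$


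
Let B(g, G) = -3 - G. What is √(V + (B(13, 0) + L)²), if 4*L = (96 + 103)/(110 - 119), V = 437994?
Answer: √567734473/36 ≈ 661.87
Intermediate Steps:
L = -199/36 (L = ((96 + 103)/(110 - 119))/4 = (199/(-9))/4 = (199*(-⅑))/4 = (¼)*(-199/9) = -199/36 ≈ -5.5278)
√(V + (B(13, 0) + L)²) = √(437994 + ((-3 - 1*0) - 199/36)²) = √(437994 + ((-3 + 0) - 199/36)²) = √(437994 + (-3 - 199/36)²) = √(437994 + (-307/36)²) = √(437994 + 94249/1296) = √(567734473/1296) = √567734473/36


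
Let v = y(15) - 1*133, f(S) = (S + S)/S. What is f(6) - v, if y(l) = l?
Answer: 120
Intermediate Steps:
f(S) = 2 (f(S) = (2*S)/S = 2)
v = -118 (v = 15 - 1*133 = 15 - 133 = -118)
f(6) - v = 2 - 1*(-118) = 2 + 118 = 120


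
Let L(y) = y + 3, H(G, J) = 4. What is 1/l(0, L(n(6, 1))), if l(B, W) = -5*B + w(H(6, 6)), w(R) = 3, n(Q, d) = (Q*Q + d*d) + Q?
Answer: ⅓ ≈ 0.33333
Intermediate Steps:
n(Q, d) = Q + Q² + d² (n(Q, d) = (Q² + d²) + Q = Q + Q² + d²)
L(y) = 3 + y
l(B, W) = 3 - 5*B (l(B, W) = -5*B + 3 = 3 - 5*B)
1/l(0, L(n(6, 1))) = 1/(3 - 5*0) = 1/(3 + 0) = 1/3 = ⅓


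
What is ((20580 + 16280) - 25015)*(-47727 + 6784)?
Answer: -484969835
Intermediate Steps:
((20580 + 16280) - 25015)*(-47727 + 6784) = (36860 - 25015)*(-40943) = 11845*(-40943) = -484969835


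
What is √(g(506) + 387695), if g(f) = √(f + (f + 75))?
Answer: √(387695 + √1087) ≈ 622.68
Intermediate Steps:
g(f) = √(75 + 2*f) (g(f) = √(f + (75 + f)) = √(75 + 2*f))
√(g(506) + 387695) = √(√(75 + 2*506) + 387695) = √(√(75 + 1012) + 387695) = √(√1087 + 387695) = √(387695 + √1087)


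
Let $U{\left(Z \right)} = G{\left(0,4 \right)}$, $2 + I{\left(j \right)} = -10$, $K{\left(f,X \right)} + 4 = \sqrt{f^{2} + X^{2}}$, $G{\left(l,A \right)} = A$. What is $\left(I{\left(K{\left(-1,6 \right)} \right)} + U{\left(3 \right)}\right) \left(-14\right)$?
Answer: $112$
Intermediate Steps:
$K{\left(f,X \right)} = -4 + \sqrt{X^{2} + f^{2}}$ ($K{\left(f,X \right)} = -4 + \sqrt{f^{2} + X^{2}} = -4 + \sqrt{X^{2} + f^{2}}$)
$I{\left(j \right)} = -12$ ($I{\left(j \right)} = -2 - 10 = -12$)
$U{\left(Z \right)} = 4$
$\left(I{\left(K{\left(-1,6 \right)} \right)} + U{\left(3 \right)}\right) \left(-14\right) = \left(-12 + 4\right) \left(-14\right) = \left(-8\right) \left(-14\right) = 112$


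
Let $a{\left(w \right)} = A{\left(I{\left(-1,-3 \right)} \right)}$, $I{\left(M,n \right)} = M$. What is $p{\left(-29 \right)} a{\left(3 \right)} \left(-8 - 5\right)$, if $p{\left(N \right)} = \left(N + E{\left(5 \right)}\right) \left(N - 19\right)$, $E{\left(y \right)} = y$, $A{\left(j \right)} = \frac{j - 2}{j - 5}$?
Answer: $-7488$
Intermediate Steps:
$A{\left(j \right)} = \frac{-2 + j}{-5 + j}$
$a{\left(w \right)} = \frac{1}{2}$ ($a{\left(w \right)} = \frac{-2 - 1}{-5 - 1} = \frac{1}{-6} \left(-3\right) = \left(- \frac{1}{6}\right) \left(-3\right) = \frac{1}{2}$)
$p{\left(N \right)} = \left(-19 + N\right) \left(5 + N\right)$ ($p{\left(N \right)} = \left(N + 5\right) \left(N - 19\right) = \left(5 + N\right) \left(-19 + N\right) = \left(-19 + N\right) \left(5 + N\right)$)
$p{\left(-29 \right)} a{\left(3 \right)} \left(-8 - 5\right) = \left(-95 + \left(-29\right)^{2} - -406\right) \frac{-8 - 5}{2} = \left(-95 + 841 + 406\right) \frac{1}{2} \left(-13\right) = 1152 \left(- \frac{13}{2}\right) = -7488$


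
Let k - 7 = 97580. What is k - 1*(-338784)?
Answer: 436371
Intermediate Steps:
k = 97587 (k = 7 + 97580 = 97587)
k - 1*(-338784) = 97587 - 1*(-338784) = 97587 + 338784 = 436371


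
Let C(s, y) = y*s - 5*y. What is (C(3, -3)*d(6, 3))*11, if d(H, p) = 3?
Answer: 198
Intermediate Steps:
C(s, y) = -5*y + s*y (C(s, y) = s*y - 5*y = -5*y + s*y)
(C(3, -3)*d(6, 3))*11 = (-3*(-5 + 3)*3)*11 = (-3*(-2)*3)*11 = (6*3)*11 = 18*11 = 198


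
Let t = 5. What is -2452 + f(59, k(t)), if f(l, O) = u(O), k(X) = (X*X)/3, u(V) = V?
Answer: -7331/3 ≈ -2443.7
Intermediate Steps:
k(X) = X**2/3 (k(X) = X**2*(1/3) = X**2/3)
f(l, O) = O
-2452 + f(59, k(t)) = -2452 + (1/3)*5**2 = -2452 + (1/3)*25 = -2452 + 25/3 = -7331/3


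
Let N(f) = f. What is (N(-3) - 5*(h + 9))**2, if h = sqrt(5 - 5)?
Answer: 2304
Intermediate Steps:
h = 0 (h = sqrt(0) = 0)
(N(-3) - 5*(h + 9))**2 = (-3 - 5*(0 + 9))**2 = (-3 - 5*9)**2 = (-3 - 45)**2 = (-48)**2 = 2304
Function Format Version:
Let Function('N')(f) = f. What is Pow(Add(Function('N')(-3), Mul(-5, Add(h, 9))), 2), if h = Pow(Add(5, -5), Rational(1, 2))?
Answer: 2304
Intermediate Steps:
h = 0 (h = Pow(0, Rational(1, 2)) = 0)
Pow(Add(Function('N')(-3), Mul(-5, Add(h, 9))), 2) = Pow(Add(-3, Mul(-5, Add(0, 9))), 2) = Pow(Add(-3, Mul(-5, 9)), 2) = Pow(Add(-3, -45), 2) = Pow(-48, 2) = 2304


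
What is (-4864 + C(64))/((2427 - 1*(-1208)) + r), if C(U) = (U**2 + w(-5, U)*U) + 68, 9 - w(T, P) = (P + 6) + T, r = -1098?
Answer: -4284/2537 ≈ -1.6886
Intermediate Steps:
w(T, P) = 3 - P - T (w(T, P) = 9 - ((P + 6) + T) = 9 - ((6 + P) + T) = 9 - (6 + P + T) = 9 + (-6 - P - T) = 3 - P - T)
C(U) = 68 + U**2 + U*(8 - U) (C(U) = (U**2 + (3 - U - 1*(-5))*U) + 68 = (U**2 + (3 - U + 5)*U) + 68 = (U**2 + (8 - U)*U) + 68 = (U**2 + U*(8 - U)) + 68 = 68 + U**2 + U*(8 - U))
(-4864 + C(64))/((2427 - 1*(-1208)) + r) = (-4864 + (68 + 8*64))/((2427 - 1*(-1208)) - 1098) = (-4864 + (68 + 512))/((2427 + 1208) - 1098) = (-4864 + 580)/(3635 - 1098) = -4284/2537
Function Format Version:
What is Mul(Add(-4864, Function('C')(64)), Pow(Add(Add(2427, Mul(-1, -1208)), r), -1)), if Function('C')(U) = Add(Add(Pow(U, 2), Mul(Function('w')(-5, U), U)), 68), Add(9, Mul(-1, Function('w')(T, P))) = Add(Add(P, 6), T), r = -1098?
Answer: Rational(-4284, 2537) ≈ -1.6886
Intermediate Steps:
Function('w')(T, P) = Add(3, Mul(-1, P), Mul(-1, T)) (Function('w')(T, P) = Add(9, Mul(-1, Add(Add(P, 6), T))) = Add(9, Mul(-1, Add(Add(6, P), T))) = Add(9, Mul(-1, Add(6, P, T))) = Add(9, Add(-6, Mul(-1, P), Mul(-1, T))) = Add(3, Mul(-1, P), Mul(-1, T)))
Function('C')(U) = Add(68, Pow(U, 2), Mul(U, Add(8, Mul(-1, U)))) (Function('C')(U) = Add(Add(Pow(U, 2), Mul(Add(3, Mul(-1, U), Mul(-1, -5)), U)), 68) = Add(Add(Pow(U, 2), Mul(Add(3, Mul(-1, U), 5), U)), 68) = Add(Add(Pow(U, 2), Mul(Add(8, Mul(-1, U)), U)), 68) = Add(Add(Pow(U, 2), Mul(U, Add(8, Mul(-1, U)))), 68) = Add(68, Pow(U, 2), Mul(U, Add(8, Mul(-1, U)))))
Mul(Add(-4864, Function('C')(64)), Pow(Add(Add(2427, Mul(-1, -1208)), r), -1)) = Mul(Add(-4864, Add(68, Mul(8, 64))), Pow(Add(Add(2427, Mul(-1, -1208)), -1098), -1)) = Mul(Add(-4864, Add(68, 512)), Pow(Add(Add(2427, 1208), -1098), -1)) = Mul(Add(-4864, 580), Pow(Add(3635, -1098), -1)) = Mul(-4284, Pow(2537, -1)) = Mul(-4284, Rational(1, 2537)) = Rational(-4284, 2537)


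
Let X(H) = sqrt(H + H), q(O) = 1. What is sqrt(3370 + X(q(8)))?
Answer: sqrt(3370 + sqrt(2)) ≈ 58.064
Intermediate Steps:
X(H) = sqrt(2)*sqrt(H) (X(H) = sqrt(2*H) = sqrt(2)*sqrt(H))
sqrt(3370 + X(q(8))) = sqrt(3370 + sqrt(2)*sqrt(1)) = sqrt(3370 + sqrt(2)*1) = sqrt(3370 + sqrt(2))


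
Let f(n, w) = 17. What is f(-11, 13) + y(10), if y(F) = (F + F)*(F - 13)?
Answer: -43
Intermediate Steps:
y(F) = 2*F*(-13 + F) (y(F) = (2*F)*(-13 + F) = 2*F*(-13 + F))
f(-11, 13) + y(10) = 17 + 2*10*(-13 + 10) = 17 + 2*10*(-3) = 17 - 60 = -43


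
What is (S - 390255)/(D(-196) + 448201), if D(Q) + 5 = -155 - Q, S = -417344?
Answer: -807599/448237 ≈ -1.8017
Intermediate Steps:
D(Q) = -160 - Q (D(Q) = -5 + (-155 - Q) = -160 - Q)
(S - 390255)/(D(-196) + 448201) = (-417344 - 390255)/((-160 - 1*(-196)) + 448201) = -807599/((-160 + 196) + 448201) = -807599/(36 + 448201) = -807599/448237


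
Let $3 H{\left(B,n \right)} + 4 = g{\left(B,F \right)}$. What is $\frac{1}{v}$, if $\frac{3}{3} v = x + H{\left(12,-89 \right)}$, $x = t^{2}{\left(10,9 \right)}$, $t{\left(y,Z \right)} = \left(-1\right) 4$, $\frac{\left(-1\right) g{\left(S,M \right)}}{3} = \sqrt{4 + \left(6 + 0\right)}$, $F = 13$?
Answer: $\frac{66}{923} + \frac{9 \sqrt{10}}{1846} \approx 0.086923$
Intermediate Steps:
$g{\left(S,M \right)} = - 3 \sqrt{10}$ ($g{\left(S,M \right)} = - 3 \sqrt{4 + \left(6 + 0\right)} = - 3 \sqrt{4 + 6} = - 3 \sqrt{10}$)
$t{\left(y,Z \right)} = -4$
$H{\left(B,n \right)} = - \frac{4}{3} - \sqrt{10}$ ($H{\left(B,n \right)} = - \frac{4}{3} + \frac{\left(-3\right) \sqrt{10}}{3} = - \frac{4}{3} - \sqrt{10}$)
$x = 16$ ($x = \left(-4\right)^{2} = 16$)
$v = \frac{44}{3} - \sqrt{10}$ ($v = 16 - \left(\frac{4}{3} + \sqrt{10}\right) = \frac{44}{3} - \sqrt{10} \approx 11.504$)
$\frac{1}{v} = \frac{1}{\frac{44}{3} - \sqrt{10}}$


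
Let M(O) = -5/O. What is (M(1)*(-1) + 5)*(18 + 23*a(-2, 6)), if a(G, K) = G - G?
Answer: 180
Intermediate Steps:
a(G, K) = 0
(M(1)*(-1) + 5)*(18 + 23*a(-2, 6)) = (-5/1*(-1) + 5)*(18 + 23*0) = (-5*1*(-1) + 5)*(18 + 0) = (-5*(-1) + 5)*18 = (5 + 5)*18 = 10*18 = 180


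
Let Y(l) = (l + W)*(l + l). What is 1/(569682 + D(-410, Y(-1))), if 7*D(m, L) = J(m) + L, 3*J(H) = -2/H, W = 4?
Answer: 615/350353903 ≈ 1.7554e-6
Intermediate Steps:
J(H) = -2/(3*H) (J(H) = (-2/H)/3 = -2/(3*H))
Y(l) = 2*l*(4 + l) (Y(l) = (l + 4)*(l + l) = (4 + l)*(2*l) = 2*l*(4 + l))
D(m, L) = -2/(21*m) + L/7 (D(m, L) = (-2/(3*m) + L)/7 = (L - 2/(3*m))/7 = -2/(21*m) + L/7)
1/(569682 + D(-410, Y(-1))) = 1/(569682 + (-2/21/(-410) + (2*(-1)*(4 - 1))/7)) = 1/(569682 + (-2/21*(-1/410) + (2*(-1)*3)/7)) = 1/(569682 + (1/4305 + (⅐)*(-6))) = 1/(569682 + (1/4305 - 6/7)) = 1/(569682 - 527/615) = 1/(350353903/615) = 615/350353903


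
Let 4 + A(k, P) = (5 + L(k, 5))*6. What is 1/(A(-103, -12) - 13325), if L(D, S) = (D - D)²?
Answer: -1/13299 ≈ -7.5194e-5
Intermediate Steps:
L(D, S) = 0 (L(D, S) = 0² = 0)
A(k, P) = 26 (A(k, P) = -4 + (5 + 0)*6 = -4 + 5*6 = -4 + 30 = 26)
1/(A(-103, -12) - 13325) = 1/(26 - 13325) = 1/(-13299) = -1/13299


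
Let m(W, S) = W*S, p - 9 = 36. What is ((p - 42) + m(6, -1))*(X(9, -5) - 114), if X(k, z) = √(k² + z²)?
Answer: 342 - 3*√106 ≈ 311.11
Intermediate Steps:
p = 45 (p = 9 + 36 = 45)
m(W, S) = S*W
((p - 42) + m(6, -1))*(X(9, -5) - 114) = ((45 - 42) - 1*6)*(√(9² + (-5)²) - 114) = (3 - 6)*(√(81 + 25) - 114) = -3*(√106 - 114) = -3*(-114 + √106) = 342 - 3*√106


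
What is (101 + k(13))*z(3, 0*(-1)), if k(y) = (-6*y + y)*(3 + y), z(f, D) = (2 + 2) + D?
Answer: -3756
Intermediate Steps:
z(f, D) = 4 + D
k(y) = -5*y*(3 + y) (k(y) = (-5*y)*(3 + y) = -5*y*(3 + y))
(101 + k(13))*z(3, 0*(-1)) = (101 - 5*13*(3 + 13))*(4 + 0*(-1)) = (101 - 5*13*16)*(4 + 0) = (101 - 1040)*4 = -939*4 = -3756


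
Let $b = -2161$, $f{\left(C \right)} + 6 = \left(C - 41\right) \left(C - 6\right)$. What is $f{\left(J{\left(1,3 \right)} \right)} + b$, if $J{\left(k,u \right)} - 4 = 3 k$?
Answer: $-2201$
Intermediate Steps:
$J{\left(k,u \right)} = 4 + 3 k$
$f{\left(C \right)} = -6 + \left(-41 + C\right) \left(-6 + C\right)$ ($f{\left(C \right)} = -6 + \left(C - 41\right) \left(C - 6\right) = -6 + \left(-41 + C\right) \left(-6 + C\right)$)
$f{\left(J{\left(1,3 \right)} \right)} + b = \left(240 + \left(4 + 3 \cdot 1\right)^{2} - 47 \left(4 + 3 \cdot 1\right)\right) - 2161 = \left(240 + \left(4 + 3\right)^{2} - 47 \left(4 + 3\right)\right) - 2161 = \left(240 + 7^{2} - 329\right) - 2161 = \left(240 + 49 - 329\right) - 2161 = -40 - 2161 = -2201$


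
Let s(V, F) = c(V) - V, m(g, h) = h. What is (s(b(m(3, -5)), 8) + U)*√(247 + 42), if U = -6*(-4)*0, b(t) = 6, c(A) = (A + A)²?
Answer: 2346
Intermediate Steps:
c(A) = 4*A² (c(A) = (2*A)² = 4*A²)
U = 0 (U = 24*0 = 0)
s(V, F) = -V + 4*V² (s(V, F) = 4*V² - V = -V + 4*V²)
(s(b(m(3, -5)), 8) + U)*√(247 + 42) = (6*(-1 + 4*6) + 0)*√(247 + 42) = (6*(-1 + 24) + 0)*√289 = (6*23 + 0)*17 = (138 + 0)*17 = 138*17 = 2346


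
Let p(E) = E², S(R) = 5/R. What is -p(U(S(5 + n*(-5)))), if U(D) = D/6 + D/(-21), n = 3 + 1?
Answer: -25/15876 ≈ -0.0015747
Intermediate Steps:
n = 4
U(D) = 5*D/42 (U(D) = D*(⅙) + D*(-1/21) = D/6 - D/21 = 5*D/42)
-p(U(S(5 + n*(-5)))) = -(5*(5/(5 + 4*(-5)))/42)² = -(5*(5/(5 - 20))/42)² = -(5*(5/(-15))/42)² = -(5*(5*(-1/15))/42)² = -((5/42)*(-⅓))² = -(-5/126)² = -1*25/15876 = -25/15876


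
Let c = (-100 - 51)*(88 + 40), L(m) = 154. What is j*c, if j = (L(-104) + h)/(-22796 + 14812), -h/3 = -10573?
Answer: 38502584/499 ≈ 77160.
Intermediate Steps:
h = 31719 (h = -3*(-10573) = 31719)
j = -31873/7984 (j = (154 + 31719)/(-22796 + 14812) = 31873/(-7984) = 31873*(-1/7984) = -31873/7984 ≈ -3.9921)
c = -19328 (c = -151*128 = -19328)
j*c = -31873/7984*(-19328) = 38502584/499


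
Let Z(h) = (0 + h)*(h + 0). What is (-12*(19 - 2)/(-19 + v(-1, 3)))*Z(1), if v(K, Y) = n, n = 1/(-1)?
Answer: 51/5 ≈ 10.200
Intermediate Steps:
n = -1 (n = 1*(-1) = -1)
v(K, Y) = -1
Z(h) = h**2 (Z(h) = h*h = h**2)
(-12*(19 - 2)/(-19 + v(-1, 3)))*Z(1) = -12*(19 - 2)/(-19 - 1)*1**2 = -204/(-20)*1 = -204*(-1)/20*1 = -12*(-17/20)*1 = (51/5)*1 = 51/5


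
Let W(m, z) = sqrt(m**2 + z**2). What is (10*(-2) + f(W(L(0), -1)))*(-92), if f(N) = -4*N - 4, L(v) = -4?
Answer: 2208 + 368*sqrt(17) ≈ 3725.3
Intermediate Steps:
f(N) = -4 - 4*N
(10*(-2) + f(W(L(0), -1)))*(-92) = (10*(-2) + (-4 - 4*sqrt((-4)**2 + (-1)**2)))*(-92) = (-20 + (-4 - 4*sqrt(16 + 1)))*(-92) = (-20 + (-4 - 4*sqrt(17)))*(-92) = (-24 - 4*sqrt(17))*(-92) = 2208 + 368*sqrt(17)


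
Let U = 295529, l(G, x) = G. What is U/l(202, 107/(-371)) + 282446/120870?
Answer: 17888822161/12207870 ≈ 1465.4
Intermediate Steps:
U/l(202, 107/(-371)) + 282446/120870 = 295529/202 + 282446/120870 = 295529*(1/202) + 282446*(1/120870) = 295529/202 + 141223/60435 = 17888822161/12207870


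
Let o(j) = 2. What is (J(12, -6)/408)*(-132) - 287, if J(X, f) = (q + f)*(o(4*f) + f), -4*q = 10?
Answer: -298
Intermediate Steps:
q = -5/2 (q = -¼*10 = -5/2 ≈ -2.5000)
J(X, f) = (2 + f)*(-5/2 + f) (J(X, f) = (-5/2 + f)*(2 + f) = (2 + f)*(-5/2 + f))
(J(12, -6)/408)*(-132) - 287 = ((-5 + (-6)² - ½*(-6))/408)*(-132) - 287 = ((-5 + 36 + 3)*(1/408))*(-132) - 287 = (34*(1/408))*(-132) - 287 = (1/12)*(-132) - 287 = -11 - 287 = -298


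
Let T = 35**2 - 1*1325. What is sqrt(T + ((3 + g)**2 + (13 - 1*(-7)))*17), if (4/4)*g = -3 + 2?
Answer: 2*sqrt(77) ≈ 17.550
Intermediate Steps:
g = -1 (g = -3 + 2 = -1)
T = -100 (T = 1225 - 1325 = -100)
sqrt(T + ((3 + g)**2 + (13 - 1*(-7)))*17) = sqrt(-100 + ((3 - 1)**2 + (13 - 1*(-7)))*17) = sqrt(-100 + (2**2 + (13 + 7))*17) = sqrt(-100 + (4 + 20)*17) = sqrt(-100 + 24*17) = sqrt(-100 + 408) = sqrt(308) = 2*sqrt(77)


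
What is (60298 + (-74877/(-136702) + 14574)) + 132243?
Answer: 28313109607/136702 ≈ 2.0712e+5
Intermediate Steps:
(60298 + (-74877/(-136702) + 14574)) + 132243 = (60298 + (-74877*(-1/136702) + 14574)) + 132243 = (60298 + (74877/136702 + 14574)) + 132243 = (60298 + 1992369825/136702) + 132243 = 10235227021/136702 + 132243 = 28313109607/136702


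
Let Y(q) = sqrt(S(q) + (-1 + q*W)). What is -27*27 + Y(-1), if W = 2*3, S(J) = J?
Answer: -729 + 2*I*sqrt(2) ≈ -729.0 + 2.8284*I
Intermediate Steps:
W = 6
Y(q) = sqrt(-1 + 7*q) (Y(q) = sqrt(q + (-1 + q*6)) = sqrt(q + (-1 + 6*q)) = sqrt(-1 + 7*q))
-27*27 + Y(-1) = -27*27 + sqrt(-1 + 7*(-1)) = -729 + sqrt(-1 - 7) = -729 + sqrt(-8) = -729 + 2*I*sqrt(2)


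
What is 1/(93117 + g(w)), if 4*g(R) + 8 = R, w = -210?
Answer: 2/186125 ≈ 1.0745e-5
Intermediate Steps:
g(R) = -2 + R/4
1/(93117 + g(w)) = 1/(93117 + (-2 + (¼)*(-210))) = 1/(93117 + (-2 - 105/2)) = 1/(93117 - 109/2) = 1/(186125/2) = 2/186125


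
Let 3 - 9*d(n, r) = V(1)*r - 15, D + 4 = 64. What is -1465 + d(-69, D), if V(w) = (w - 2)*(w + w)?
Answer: -4349/3 ≈ -1449.7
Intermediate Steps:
D = 60 (D = -4 + 64 = 60)
V(w) = 2*w*(-2 + w) (V(w) = (-2 + w)*(2*w) = 2*w*(-2 + w))
d(n, r) = 2 + 2*r/9 (d(n, r) = ⅓ - ((2*1*(-2 + 1))*r - 15)/9 = ⅓ - ((2*1*(-1))*r - 15)/9 = ⅓ - (-2*r - 15)/9 = ⅓ - (-15 - 2*r)/9 = ⅓ + (5/3 + 2*r/9) = 2 + 2*r/9)
-1465 + d(-69, D) = -1465 + (2 + (2/9)*60) = -1465 + (2 + 40/3) = -1465 + 46/3 = -4349/3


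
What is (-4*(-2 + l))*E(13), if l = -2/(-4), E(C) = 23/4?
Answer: 69/2 ≈ 34.500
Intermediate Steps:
E(C) = 23/4 (E(C) = 23*(¼) = 23/4)
l = ½ (l = -2*(-¼) = ½ ≈ 0.50000)
(-4*(-2 + l))*E(13) = -4*(-2 + ½)*(23/4) = -4*(-3/2)*(23/4) = 6*(23/4) = 69/2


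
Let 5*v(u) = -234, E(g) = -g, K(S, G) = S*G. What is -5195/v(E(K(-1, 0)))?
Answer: 25975/234 ≈ 111.00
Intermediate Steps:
K(S, G) = G*S
v(u) = -234/5 (v(u) = (⅕)*(-234) = -234/5)
-5195/v(E(K(-1, 0))) = -5195/(-234/5) = -5195*(-5/234) = 25975/234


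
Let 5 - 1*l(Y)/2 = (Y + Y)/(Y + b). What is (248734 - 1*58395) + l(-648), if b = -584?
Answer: 14656711/77 ≈ 1.9035e+5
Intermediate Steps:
l(Y) = 10 - 4*Y/(-584 + Y) (l(Y) = 10 - 2*(Y + Y)/(Y - 584) = 10 - 2*2*Y/(-584 + Y) = 10 - 4*Y/(-584 + Y))
(248734 - 1*58395) + l(-648) = (248734 - 1*58395) + 2*(-2920 + 3*(-648))/(-584 - 648) = (248734 - 58395) + 2*(-2920 - 1944)/(-1232) = 190339 + 2*(-1/1232)*(-4864) = 190339 + 608/77 = 14656711/77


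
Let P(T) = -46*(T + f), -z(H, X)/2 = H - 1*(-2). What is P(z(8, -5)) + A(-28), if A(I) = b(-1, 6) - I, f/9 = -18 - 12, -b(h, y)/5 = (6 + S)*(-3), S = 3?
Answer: 13503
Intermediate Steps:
z(H, X) = -4 - 2*H (z(H, X) = -2*(H - 1*(-2)) = -2*(H + 2) = -2*(2 + H) = -4 - 2*H)
b(h, y) = 135 (b(h, y) = -5*(6 + 3)*(-3) = -45*(-3) = -5*(-27) = 135)
f = -270 (f = 9*(-18 - 12) = 9*(-30) = -270)
A(I) = 135 - I
P(T) = 12420 - 46*T (P(T) = -46*(T - 270) = -46*(-270 + T) = 12420 - 46*T)
P(z(8, -5)) + A(-28) = (12420 - 46*(-4 - 2*8)) + (135 - 1*(-28)) = (12420 - 46*(-4 - 16)) + (135 + 28) = (12420 - 46*(-20)) + 163 = (12420 + 920) + 163 = 13340 + 163 = 13503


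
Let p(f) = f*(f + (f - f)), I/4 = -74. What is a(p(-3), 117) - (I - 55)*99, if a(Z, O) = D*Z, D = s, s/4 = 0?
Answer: 34749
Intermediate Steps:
I = -296 (I = 4*(-74) = -296)
s = 0 (s = 4*0 = 0)
D = 0
p(f) = f² (p(f) = f*(f + 0) = f*f = f²)
a(Z, O) = 0 (a(Z, O) = 0*Z = 0)
a(p(-3), 117) - (I - 55)*99 = 0 - (-296 - 55)*99 = 0 - (-351)*99 = 0 - 1*(-34749) = 0 + 34749 = 34749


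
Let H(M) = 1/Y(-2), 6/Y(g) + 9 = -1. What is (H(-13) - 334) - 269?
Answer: -1814/3 ≈ -604.67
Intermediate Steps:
Y(g) = -⅗ (Y(g) = 6/(-9 - 1) = 6/(-10) = 6*(-⅒) = -⅗)
H(M) = -5/3 (H(M) = 1/(-⅗) = -5/3)
(H(-13) - 334) - 269 = (-5/3 - 334) - 269 = -1007/3 - 269 = -1814/3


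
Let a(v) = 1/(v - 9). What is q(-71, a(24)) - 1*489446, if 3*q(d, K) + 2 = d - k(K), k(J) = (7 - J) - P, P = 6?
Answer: -22026179/45 ≈ -4.8947e+5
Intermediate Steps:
a(v) = 1/(-9 + v)
k(J) = 1 - J (k(J) = (7 - J) - 1*6 = (7 - J) - 6 = 1 - J)
q(d, K) = -1 + K/3 + d/3 (q(d, K) = -⅔ + (d - (1 - K))/3 = -⅔ + (d + (-1 + K))/3 = -⅔ + (-1 + K + d)/3 = -⅔ + (-⅓ + K/3 + d/3) = -1 + K/3 + d/3)
q(-71, a(24)) - 1*489446 = (-1 + 1/(3*(-9 + 24)) + (⅓)*(-71)) - 1*489446 = (-1 + (⅓)/15 - 71/3) - 489446 = (-1 + (⅓)*(1/15) - 71/3) - 489446 = (-1 + 1/45 - 71/3) - 489446 = -1109/45 - 489446 = -22026179/45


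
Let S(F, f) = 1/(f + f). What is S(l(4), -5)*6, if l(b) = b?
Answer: -3/5 ≈ -0.60000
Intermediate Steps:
S(F, f) = 1/(2*f)
S(l(4), -5)*6 = ((1/2)/(-5))*6 = ((1/2)*(-1/5))*6 = -1/10*6 = -3/5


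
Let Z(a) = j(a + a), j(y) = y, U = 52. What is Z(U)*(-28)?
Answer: -2912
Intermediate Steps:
Z(a) = 2*a (Z(a) = a + a = 2*a)
Z(U)*(-28) = (2*52)*(-28) = 104*(-28) = -2912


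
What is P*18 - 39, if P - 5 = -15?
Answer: -219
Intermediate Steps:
P = -10 (P = 5 - 15 = -10)
P*18 - 39 = -10*18 - 39 = -180 - 39 = -219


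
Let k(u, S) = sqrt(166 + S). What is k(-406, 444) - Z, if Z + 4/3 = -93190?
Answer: 279574/3 + sqrt(610) ≈ 93216.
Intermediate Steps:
Z = -279574/3 (Z = -4/3 - 93190 = -279574/3 ≈ -93191.)
k(-406, 444) - Z = sqrt(166 + 444) - 1*(-279574/3) = sqrt(610) + 279574/3 = 279574/3 + sqrt(610)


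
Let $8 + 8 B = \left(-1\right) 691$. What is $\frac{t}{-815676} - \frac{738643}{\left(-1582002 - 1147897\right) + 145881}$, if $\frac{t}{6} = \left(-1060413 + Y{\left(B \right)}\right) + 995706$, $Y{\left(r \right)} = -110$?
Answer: $\frac{66975963996}{87821727757} \approx 0.76264$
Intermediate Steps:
$B = - \frac{699}{8}$ ($B = -1 + \frac{\left(-1\right) 691}{8} = -1 + \frac{1}{8} \left(-691\right) = -1 - \frac{691}{8} = - \frac{699}{8} \approx -87.375$)
$t = -388902$ ($t = 6 \left(\left(-1060413 - 110\right) + 995706\right) = 6 \left(-1060523 + 995706\right) = 6 \left(-64817\right) = -388902$)
$\frac{t}{-815676} - \frac{738643}{\left(-1582002 - 1147897\right) + 145881} = - \frac{388902}{-815676} - \frac{738643}{\left(-1582002 - 1147897\right) + 145881} = \left(-388902\right) \left(- \frac{1}{815676}\right) - \frac{738643}{-2729899 + 145881} = \frac{64817}{135946} - \frac{738643}{-2584018} = \frac{64817}{135946} - - \frac{738643}{2584018} = \frac{64817}{135946} + \frac{738643}{2584018} = \frac{66975963996}{87821727757}$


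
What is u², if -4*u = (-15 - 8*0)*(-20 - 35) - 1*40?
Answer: 616225/16 ≈ 38514.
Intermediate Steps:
u = -785/4 (u = -((-15 - 8*0)*(-20 - 35) - 1*40)/4 = -((-15 + 0)*(-55) - 40)/4 = -(-15*(-55) - 40)/4 = -(825 - 40)/4 = -¼*785 = -785/4 ≈ -196.25)
u² = (-785/4)² = 616225/16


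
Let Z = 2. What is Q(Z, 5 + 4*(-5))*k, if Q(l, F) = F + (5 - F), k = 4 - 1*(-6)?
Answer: 50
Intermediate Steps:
k = 10 (k = 4 + 6 = 10)
Q(l, F) = 5
Q(Z, 5 + 4*(-5))*k = 5*10 = 50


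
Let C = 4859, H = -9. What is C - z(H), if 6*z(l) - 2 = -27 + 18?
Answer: 29161/6 ≈ 4860.2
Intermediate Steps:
z(l) = -7/6 (z(l) = ⅓ + (-27 + 18)/6 = ⅓ + (⅙)*(-9) = ⅓ - 3/2 = -7/6)
C - z(H) = 4859 - 1*(-7/6) = 4859 + 7/6 = 29161/6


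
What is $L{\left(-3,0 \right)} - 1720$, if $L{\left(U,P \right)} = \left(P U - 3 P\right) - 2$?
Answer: $-1722$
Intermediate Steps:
$L{\left(U,P \right)} = -2 - 3 P + P U$ ($L{\left(U,P \right)} = \left(- 3 P + P U\right) - 2 = -2 - 3 P + P U$)
$L{\left(-3,0 \right)} - 1720 = \left(-2 - 0 + 0 \left(-3\right)\right) - 1720 = \left(-2 + 0 + 0\right) - 1720 = -2 - 1720 = -1722$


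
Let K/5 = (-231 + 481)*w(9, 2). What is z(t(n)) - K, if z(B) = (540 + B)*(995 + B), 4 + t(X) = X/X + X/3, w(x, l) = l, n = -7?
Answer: 4739776/9 ≈ 5.2664e+5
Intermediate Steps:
t(X) = -3 + X/3 (t(X) = -4 + (X/X + X/3) = -4 + (1 + X*(⅓)) = -4 + (1 + X/3) = -3 + X/3)
K = 2500 (K = 5*((-231 + 481)*2) = 5*(250*2) = 5*500 = 2500)
z(t(n)) - K = (537300 + (-3 + (⅓)*(-7))² + 1535*(-3 + (⅓)*(-7))) - 1*2500 = (537300 + (-3 - 7/3)² + 1535*(-3 - 7/3)) - 2500 = (537300 + (-16/3)² + 1535*(-16/3)) - 2500 = (537300 + 256/9 - 24560/3) - 2500 = 4762276/9 - 2500 = 4739776/9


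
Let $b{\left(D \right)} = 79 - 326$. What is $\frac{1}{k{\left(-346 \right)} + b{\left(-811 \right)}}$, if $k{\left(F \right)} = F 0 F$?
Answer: $- \frac{1}{247} \approx -0.0040486$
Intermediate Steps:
$k{\left(F \right)} = 0$ ($k{\left(F \right)} = 0 F = 0$)
$b{\left(D \right)} = -247$
$\frac{1}{k{\left(-346 \right)} + b{\left(-811 \right)}} = \frac{1}{0 - 247} = \frac{1}{-247} = - \frac{1}{247}$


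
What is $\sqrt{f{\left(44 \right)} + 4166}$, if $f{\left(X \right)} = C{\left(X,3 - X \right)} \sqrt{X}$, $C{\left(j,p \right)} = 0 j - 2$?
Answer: $\sqrt{4166 - 4 \sqrt{11}} \approx 64.442$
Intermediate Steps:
$C{\left(j,p \right)} = -2$ ($C{\left(j,p \right)} = 0 - 2 = -2$)
$f{\left(X \right)} = - 2 \sqrt{X}$
$\sqrt{f{\left(44 \right)} + 4166} = \sqrt{- 2 \sqrt{44} + 4166} = \sqrt{- 2 \cdot 2 \sqrt{11} + 4166} = \sqrt{- 4 \sqrt{11} + 4166} = \sqrt{4166 - 4 \sqrt{11}}$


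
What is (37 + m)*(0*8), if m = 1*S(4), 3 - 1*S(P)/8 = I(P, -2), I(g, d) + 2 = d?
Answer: 0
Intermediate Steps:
I(g, d) = -2 + d
S(P) = 56 (S(P) = 24 - 8*(-2 - 2) = 24 - 8*(-4) = 24 + 32 = 56)
m = 56 (m = 1*56 = 56)
(37 + m)*(0*8) = (37 + 56)*(0*8) = 93*0 = 0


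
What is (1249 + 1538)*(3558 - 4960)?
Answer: -3907374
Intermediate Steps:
(1249 + 1538)*(3558 - 4960) = 2787*(-1402) = -3907374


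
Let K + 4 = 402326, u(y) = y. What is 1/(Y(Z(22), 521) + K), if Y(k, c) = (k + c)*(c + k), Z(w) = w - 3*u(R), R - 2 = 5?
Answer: 1/674806 ≈ 1.4819e-6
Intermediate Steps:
R = 7 (R = 2 + 5 = 7)
K = 402322 (K = -4 + 402326 = 402322)
Z(w) = -21 + w (Z(w) = w - 3*7 = w - 21 = -21 + w)
Y(k, c) = (c + k)² (Y(k, c) = (c + k)*(c + k) = (c + k)²)
1/(Y(Z(22), 521) + K) = 1/((521 + (-21 + 22))² + 402322) = 1/((521 + 1)² + 402322) = 1/(522² + 402322) = 1/(272484 + 402322) = 1/674806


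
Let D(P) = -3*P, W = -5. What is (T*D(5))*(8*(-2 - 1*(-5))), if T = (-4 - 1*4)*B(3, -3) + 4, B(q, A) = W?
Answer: -15840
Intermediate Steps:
B(q, A) = -5
T = 44 (T = (-4 - 1*4)*(-5) + 4 = (-4 - 4)*(-5) + 4 = -8*(-5) + 4 = 40 + 4 = 44)
(T*D(5))*(8*(-2 - 1*(-5))) = (44*(-3*5))*(8*(-2 - 1*(-5))) = (44*(-15))*(8*(-2 + 5)) = -5280*3 = -660*24 = -15840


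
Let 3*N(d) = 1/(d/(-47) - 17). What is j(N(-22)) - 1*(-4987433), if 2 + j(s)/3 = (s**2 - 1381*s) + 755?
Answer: 9037416584830/1811187 ≈ 4.9898e+6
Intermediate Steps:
N(d) = 1/(3*(-17 - d/47)) (N(d) = 1/(3*(d/(-47) - 17)) = 1/(3*(d*(-1/47) - 17)) = 1/(3*(-d/47 - 17)) = 1/(3*(-17 - d/47)))
j(s) = 2259 - 4143*s + 3*s**2 (j(s) = -6 + 3*((s**2 - 1381*s) + 755) = -6 + 3*(755 + s**2 - 1381*s) = -6 + (2265 - 4143*s + 3*s**2) = 2259 - 4143*s + 3*s**2)
j(N(-22)) - 1*(-4987433) = (2259 - (-194721)/(2397 + 3*(-22)) + 3*(-47/(2397 + 3*(-22)))**2) - 1*(-4987433) = (2259 - (-194721)/(2397 - 66) + 3*(-47/(2397 - 66))**2) + 4987433 = (2259 - (-194721)/2331 + 3*(-47/2331)**2) + 4987433 = (2259 - (-194721)/2331 + 3*(-47*1/2331)**2) + 4987433 = (2259 - 4143*(-47/2331) + 3*(-47/2331)**2) + 4987433 = (2259 + 64907/777 + 3*(2209/5433561)) + 4987433 = (2259 + 64907/777 + 2209/1811187) + 4987433 = 4242771859/1811187 + 4987433 = 9037416584830/1811187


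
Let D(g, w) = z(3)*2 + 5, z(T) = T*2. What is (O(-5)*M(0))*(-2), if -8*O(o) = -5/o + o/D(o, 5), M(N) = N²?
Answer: 0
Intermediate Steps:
z(T) = 2*T
D(g, w) = 17 (D(g, w) = (2*3)*2 + 5 = 6*2 + 5 = 12 + 5 = 17)
O(o) = -o/136 + 5/(8*o) (O(o) = -(-5/o + o/17)/8 = -o/136 + 5/(8*o))
(O(-5)*M(0))*(-2) = (((1/136)*(85 - 1*(-5)²)/(-5))*0²)*(-2) = (((1/136)*(-⅕)*(85 - 1*25))*0)*(-2) = (((1/136)*(-⅕)*(85 - 25))*0)*(-2) = (((1/136)*(-⅕)*60)*0)*(-2) = -3/34*0*(-2) = 0*(-2) = 0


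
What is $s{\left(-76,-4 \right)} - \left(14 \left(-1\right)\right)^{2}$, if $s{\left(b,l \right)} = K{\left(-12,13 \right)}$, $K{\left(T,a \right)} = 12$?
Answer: $-184$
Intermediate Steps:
$s{\left(b,l \right)} = 12$
$s{\left(-76,-4 \right)} - \left(14 \left(-1\right)\right)^{2} = 12 - \left(14 \left(-1\right)\right)^{2} = 12 - \left(-14\right)^{2} = 12 - 196 = -184$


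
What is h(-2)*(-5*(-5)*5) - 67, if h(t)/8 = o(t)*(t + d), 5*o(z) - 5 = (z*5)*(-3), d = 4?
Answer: 13933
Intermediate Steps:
o(z) = 1 - 3*z (o(z) = 1 + ((z*5)*(-3))/5 = 1 + ((5*z)*(-3))/5 = 1 + (-15*z)/5 = 1 - 3*z)
h(t) = 8*(1 - 3*t)*(4 + t) (h(t) = 8*((1 - 3*t)*(t + 4)) = 8*((1 - 3*t)*(4 + t)) = 8*(1 - 3*t)*(4 + t))
h(-2)*(-5*(-5)*5) - 67 = (32 - 88*(-2) - 24*(-2)²)*(-5*(-5)*5) - 67 = (32 + 176 - 24*4)*(25*5) - 67 = (32 + 176 - 96)*125 - 67 = 112*125 - 67 = 14000 - 67 = 13933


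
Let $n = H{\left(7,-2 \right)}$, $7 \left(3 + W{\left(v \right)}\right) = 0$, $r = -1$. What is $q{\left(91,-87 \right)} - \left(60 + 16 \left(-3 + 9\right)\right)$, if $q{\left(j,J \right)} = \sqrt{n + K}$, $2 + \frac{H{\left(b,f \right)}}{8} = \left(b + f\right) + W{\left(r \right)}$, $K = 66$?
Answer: $-156 + \sqrt{66} \approx -147.88$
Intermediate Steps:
$W{\left(v \right)} = -3$ ($W{\left(v \right)} = -3 + \frac{1}{7} \cdot 0 = -3 + 0 = -3$)
$H{\left(b,f \right)} = -40 + 8 b + 8 f$ ($H{\left(b,f \right)} = -16 + 8 \left(\left(b + f\right) - 3\right) = -16 + 8 \left(-3 + b + f\right) = -16 + \left(-24 + 8 b + 8 f\right) = -40 + 8 b + 8 f$)
$n = 0$ ($n = -40 + 8 \cdot 7 + 8 \left(-2\right) = -40 + 56 - 16 = 0$)
$q{\left(j,J \right)} = \sqrt{66}$ ($q{\left(j,J \right)} = \sqrt{0 + 66} = \sqrt{66}$)
$q{\left(91,-87 \right)} - \left(60 + 16 \left(-3 + 9\right)\right) = \sqrt{66} - \left(60 + 16 \left(-3 + 9\right)\right) = \sqrt{66} - 156 = -156 + \sqrt{66}$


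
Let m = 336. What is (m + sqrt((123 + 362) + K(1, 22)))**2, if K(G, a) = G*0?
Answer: (336 + sqrt(485))**2 ≈ 1.2818e+5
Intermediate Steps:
K(G, a) = 0
(m + sqrt((123 + 362) + K(1, 22)))**2 = (336 + sqrt((123 + 362) + 0))**2 = (336 + sqrt(485 + 0))**2 = (336 + sqrt(485))**2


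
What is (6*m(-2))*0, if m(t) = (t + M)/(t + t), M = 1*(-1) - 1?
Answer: 0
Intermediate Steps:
M = -2 (M = -1 - 1 = -2)
m(t) = (-2 + t)/(2*t) (m(t) = (t - 2)/(t + t) = (-2 + t)/((2*t)) = (-2 + t)*(1/(2*t)) = (-2 + t)/(2*t))
(6*m(-2))*0 = (6*((1/2)*(-2 - 2)/(-2)))*0 = (6*((1/2)*(-1/2)*(-4)))*0 = (6*1)*0 = 6*0 = 0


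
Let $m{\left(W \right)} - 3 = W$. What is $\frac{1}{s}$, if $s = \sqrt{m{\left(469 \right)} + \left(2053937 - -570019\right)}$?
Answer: $\frac{\sqrt{656107}}{1312214} \approx 0.00061728$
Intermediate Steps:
$m{\left(W \right)} = 3 + W$
$s = 2 \sqrt{656107}$ ($s = \sqrt{\left(3 + 469\right) + \left(2053937 - -570019\right)} = \sqrt{472 + \left(2053937 + 570019\right)} = \sqrt{472 + 2623956} = \sqrt{2624428} = 2 \sqrt{656107} \approx 1620.0$)
$\frac{1}{s} = \frac{1}{2 \sqrt{656107}} = \frac{\sqrt{656107}}{1312214}$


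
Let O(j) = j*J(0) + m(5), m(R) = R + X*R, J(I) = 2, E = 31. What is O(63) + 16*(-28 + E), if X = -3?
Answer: 164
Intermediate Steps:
m(R) = -2*R (m(R) = R - 3*R = -2*R)
O(j) = -10 + 2*j (O(j) = j*2 - 2*5 = 2*j - 10 = -10 + 2*j)
O(63) + 16*(-28 + E) = (-10 + 2*63) + 16*(-28 + 31) = (-10 + 126) + 16*3 = 116 + 48 = 164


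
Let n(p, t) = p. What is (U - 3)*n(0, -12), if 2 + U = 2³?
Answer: 0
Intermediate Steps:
U = 6 (U = -2 + 2³ = -2 + 8 = 6)
(U - 3)*n(0, -12) = (6 - 3)*0 = 3*0 = 0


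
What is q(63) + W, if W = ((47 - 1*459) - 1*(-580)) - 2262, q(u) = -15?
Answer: -2109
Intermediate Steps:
W = -2094 (W = ((47 - 459) + 580) - 2262 = (-412 + 580) - 2262 = 168 - 2262 = -2094)
q(63) + W = -15 - 2094 = -2109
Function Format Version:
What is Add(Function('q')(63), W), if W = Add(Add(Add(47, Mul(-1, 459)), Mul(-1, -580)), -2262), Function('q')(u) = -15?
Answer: -2109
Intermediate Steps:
W = -2094 (W = Add(Add(Add(47, -459), 580), -2262) = Add(Add(-412, 580), -2262) = Add(168, -2262) = -2094)
Add(Function('q')(63), W) = Add(-15, -2094) = -2109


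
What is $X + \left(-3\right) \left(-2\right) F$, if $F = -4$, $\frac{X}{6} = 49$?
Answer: $270$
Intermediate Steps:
$X = 294$ ($X = 6 \cdot 49 = 294$)
$X + \left(-3\right) \left(-2\right) F = 294 + \left(-3\right) \left(-2\right) \left(-4\right) = 294 + 6 \left(-4\right) = 294 - 24 = 270$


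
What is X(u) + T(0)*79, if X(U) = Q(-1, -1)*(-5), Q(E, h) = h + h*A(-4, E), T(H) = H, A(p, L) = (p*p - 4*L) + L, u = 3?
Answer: 100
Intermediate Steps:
A(p, L) = p**2 - 3*L (A(p, L) = (p**2 - 4*L) + L = p**2 - 3*L)
Q(E, h) = h + h*(16 - 3*E) (Q(E, h) = h + h*((-4)**2 - 3*E) = h + h*(16 - 3*E))
X(U) = 100 (X(U) = -(17 - 3*(-1))*(-5) = -(17 + 3)*(-5) = -1*20*(-5) = -20*(-5) = 100)
X(u) + T(0)*79 = 100 + 0*79 = 100 + 0 = 100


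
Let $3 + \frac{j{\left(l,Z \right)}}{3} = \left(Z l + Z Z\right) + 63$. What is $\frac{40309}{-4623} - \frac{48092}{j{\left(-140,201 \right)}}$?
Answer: $- \frac{570756961}{56959983} \approx -10.02$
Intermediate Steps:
$j{\left(l,Z \right)} = 180 + 3 Z^{2} + 3 Z l$ ($j{\left(l,Z \right)} = -9 + 3 \left(\left(Z l + Z Z\right) + 63\right) = -9 + 3 \left(\left(Z l + Z^{2}\right) + 63\right) = -9 + 3 \left(\left(Z^{2} + Z l\right) + 63\right) = -9 + 3 \left(63 + Z^{2} + Z l\right) = -9 + \left(189 + 3 Z^{2} + 3 Z l\right) = 180 + 3 Z^{2} + 3 Z l$)
$\frac{40309}{-4623} - \frac{48092}{j{\left(-140,201 \right)}} = \frac{40309}{-4623} - \frac{48092}{180 + 3 \cdot 201^{2} + 3 \cdot 201 \left(-140\right)} = 40309 \left(- \frac{1}{4623}\right) - \frac{48092}{180 + 3 \cdot 40401 - 84420} = - \frac{40309}{4623} - \frac{48092}{180 + 121203 - 84420} = - \frac{40309}{4623} - \frac{48092}{36963} = - \frac{570756961}{56959983}$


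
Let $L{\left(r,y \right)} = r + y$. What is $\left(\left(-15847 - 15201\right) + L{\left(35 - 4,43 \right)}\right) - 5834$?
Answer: $-36808$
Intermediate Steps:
$\left(\left(-15847 - 15201\right) + L{\left(35 - 4,43 \right)}\right) - 5834 = \left(\left(-15847 - 15201\right) + \left(\left(35 - 4\right) + 43\right)\right) - 5834 = \left(\left(-15847 - 15201\right) + \left(31 + 43\right)\right) - 5834 = \left(-31048 + 74\right) - 5834 = -30974 - 5834 = -36808$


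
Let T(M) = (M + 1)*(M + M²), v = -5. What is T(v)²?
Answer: 6400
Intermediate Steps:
T(M) = (1 + M)*(M + M²)
T(v)² = (-5*(1 + (-5)² + 2*(-5)))² = (-5*(1 + 25 - 10))² = (-5*16)² = (-80)² = 6400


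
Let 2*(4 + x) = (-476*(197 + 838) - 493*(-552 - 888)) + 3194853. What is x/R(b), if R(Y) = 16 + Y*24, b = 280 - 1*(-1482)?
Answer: 3412105/84608 ≈ 40.328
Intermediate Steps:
b = 1762 (b = 280 + 1482 = 1762)
R(Y) = 16 + 24*Y
x = 3412105/2 (x = -4 + ((-476*(197 + 838) - 493*(-552 - 888)) + 3194853)/2 = -4 + ((-476*1035 - 493*(-1440)) + 3194853)/2 = -4 + ((-492660 + 709920) + 3194853)/2 = -4 + (217260 + 3194853)/2 = -4 + (1/2)*3412113 = -4 + 3412113/2 = 3412105/2 ≈ 1.7061e+6)
x/R(b) = 3412105/(2*(16 + 24*1762)) = 3412105/(2*(16 + 42288)) = (3412105/2)/42304 = (3412105/2)*(1/42304) = 3412105/84608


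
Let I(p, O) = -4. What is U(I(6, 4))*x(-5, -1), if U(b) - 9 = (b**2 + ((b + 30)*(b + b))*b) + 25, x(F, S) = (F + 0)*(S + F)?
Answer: 26460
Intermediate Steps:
x(F, S) = F*(F + S)
U(b) = 34 + b**2 + 2*b**2*(30 + b) (U(b) = 9 + ((b**2 + ((b + 30)*(b + b))*b) + 25) = 9 + ((b**2 + ((30 + b)*(2*b))*b) + 25) = 9 + ((b**2 + (2*b*(30 + b))*b) + 25) = 9 + ((b**2 + 2*b**2*(30 + b)) + 25) = 9 + (25 + b**2 + 2*b**2*(30 + b)) = 34 + b**2 + 2*b**2*(30 + b))
U(I(6, 4))*x(-5, -1) = (34 + 2*(-4)**3 + 61*(-4)**2)*(-5*(-5 - 1)) = (34 + 2*(-64) + 61*16)*(-5*(-6)) = (34 - 128 + 976)*30 = 882*30 = 26460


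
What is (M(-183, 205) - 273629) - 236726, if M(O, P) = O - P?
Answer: -510743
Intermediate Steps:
(M(-183, 205) - 273629) - 236726 = ((-183 - 1*205) - 273629) - 236726 = ((-183 - 205) - 273629) - 236726 = (-388 - 273629) - 236726 = -274017 - 236726 = -510743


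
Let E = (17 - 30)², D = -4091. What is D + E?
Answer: -3922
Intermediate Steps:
E = 169 (E = (-13)² = 169)
D + E = -4091 + 169 = -3922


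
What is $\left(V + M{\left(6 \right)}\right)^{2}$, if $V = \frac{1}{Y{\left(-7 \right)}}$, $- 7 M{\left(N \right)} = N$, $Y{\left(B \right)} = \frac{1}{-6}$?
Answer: $\frac{2304}{49} \approx 47.02$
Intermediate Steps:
$Y{\left(B \right)} = - \frac{1}{6}$
$M{\left(N \right)} = - \frac{N}{7}$
$V = -6$ ($V = \frac{1}{- \frac{1}{6}} = -6$)
$\left(V + M{\left(6 \right)}\right)^{2} = \left(-6 - \frac{6}{7}\right)^{2} = \left(- \frac{48}{7}\right)^{2} = \frac{2304}{49}$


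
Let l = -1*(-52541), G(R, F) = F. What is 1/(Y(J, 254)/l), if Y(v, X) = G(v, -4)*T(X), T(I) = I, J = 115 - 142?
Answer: -52541/1016 ≈ -51.714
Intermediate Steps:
J = -27
Y(v, X) = -4*X
l = 52541
1/(Y(J, 254)/l) = 1/(-4*254/52541) = 1/(-1016*1/52541) = 1/(-1016/52541) = -52541/1016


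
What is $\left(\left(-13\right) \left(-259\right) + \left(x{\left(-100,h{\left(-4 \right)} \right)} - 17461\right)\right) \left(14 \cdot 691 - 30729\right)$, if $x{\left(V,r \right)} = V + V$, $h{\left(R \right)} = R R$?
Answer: $300960170$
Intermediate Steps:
$h{\left(R \right)} = R^{2}$
$x{\left(V,r \right)} = 2 V$
$\left(\left(-13\right) \left(-259\right) + \left(x{\left(-100,h{\left(-4 \right)} \right)} - 17461\right)\right) \left(14 \cdot 691 - 30729\right) = \left(\left(-13\right) \left(-259\right) + \left(2 \left(-100\right) - 17461\right)\right) \left(14 \cdot 691 - 30729\right) = \left(3367 - 17661\right) \left(9674 - 30729\right) = \left(3367 - 17661\right) \left(-21055\right) = \left(-14294\right) \left(-21055\right) = 300960170$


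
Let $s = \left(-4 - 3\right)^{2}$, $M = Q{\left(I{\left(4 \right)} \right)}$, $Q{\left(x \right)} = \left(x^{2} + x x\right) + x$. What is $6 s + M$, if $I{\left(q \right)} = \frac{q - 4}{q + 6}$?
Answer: $294$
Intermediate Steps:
$I{\left(q \right)} = \frac{-4 + q}{6 + q}$
$Q{\left(x \right)} = x + 2 x^{2}$ ($Q{\left(x \right)} = \left(x^{2} + x^{2}\right) + x = 2 x^{2} + x = x + 2 x^{2}$)
$M = 0$ ($M = \frac{-4 + 4}{6 + 4} \left(1 + 2 \frac{-4 + 4}{6 + 4}\right) = \frac{1}{10} \cdot 0 \left(1 + 2 \cdot \frac{1}{10} \cdot 0\right) = 0 \left(1 + 2 \cdot 0\right) = 0 \left(1 + 0\right) = 0 \cdot 1 = 0$)
$s = 49$ ($s = \left(-7\right)^{2} = 49$)
$6 s + M = 6 \cdot 49 + 0 = 294 + 0 = 294$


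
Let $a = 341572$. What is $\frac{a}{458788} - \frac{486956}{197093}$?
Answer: $- \frac{3547457253}{2055088711} \approx -1.7262$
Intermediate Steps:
$\frac{a}{458788} - \frac{486956}{197093} = \frac{341572}{458788} - \frac{486956}{197093} = 341572 \cdot \frac{1}{458788} - \frac{486956}{197093} = \frac{7763}{10427} - \frac{486956}{197093} = - \frac{3547457253}{2055088711}$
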